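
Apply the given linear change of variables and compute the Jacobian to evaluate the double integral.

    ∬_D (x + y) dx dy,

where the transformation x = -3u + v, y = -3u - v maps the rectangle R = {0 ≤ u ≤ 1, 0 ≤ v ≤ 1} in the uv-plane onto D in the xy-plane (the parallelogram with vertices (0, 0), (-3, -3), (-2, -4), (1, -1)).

Compute the Jacobian determinant of (x, y) with respect to (u, v):

    ∂(x,y)/∂(u,v) = | -3  1 | = (-3)(-1) - (1)(-3) = 6.
                   | -3  -1 |

Its absolute value is |J| = 6 (the area scaling factor).

Substituting x = -3u + v, y = -3u - v into the integrand,

    x + y → -6u,

so the integral becomes

    ∬_R (-6u) · |J| du dv = ∫_0^1 ∫_0^1 (-36u) dv du.

Inner (v): -36u.
Outer (u): -18.

Therefore ∬_D (x + y) dx dy = -18.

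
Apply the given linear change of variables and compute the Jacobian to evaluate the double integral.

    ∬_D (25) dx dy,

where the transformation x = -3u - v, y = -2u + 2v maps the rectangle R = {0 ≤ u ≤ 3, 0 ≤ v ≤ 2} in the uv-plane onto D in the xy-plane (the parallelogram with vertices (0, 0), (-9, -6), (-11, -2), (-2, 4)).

Compute the Jacobian determinant of (x, y) with respect to (u, v):

    ∂(x,y)/∂(u,v) = | -3  -1 | = (-3)(2) - (-1)(-2) = -8.
                   | -2  2 |

Its absolute value is |J| = 8 (the area scaling factor).

Substituting x = -3u - v, y = -2u + 2v into the integrand,

    25 → 25,

so the integral becomes

    ∬_R (25) · |J| du dv = ∫_0^3 ∫_0^2 (200) dv du.

Inner (v): 400.
Outer (u): 1200.

Therefore ∬_D (25) dx dy = 1200.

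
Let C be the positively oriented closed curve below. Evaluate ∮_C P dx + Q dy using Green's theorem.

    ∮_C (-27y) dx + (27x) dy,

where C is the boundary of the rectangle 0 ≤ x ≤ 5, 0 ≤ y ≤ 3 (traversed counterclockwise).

Green's theorem converts the closed line integral into a double integral over the enclosed region D:

    ∮_C P dx + Q dy = ∬_D (∂Q/∂x - ∂P/∂y) dA.

Here P = -27y, Q = 27x, so

    ∂Q/∂x = 27,    ∂P/∂y = -27,
    ∂Q/∂x - ∂P/∂y = 54.

D is the region 0 ≤ x ≤ 5, 0 ≤ y ≤ 3. Evaluating the double integral:

    ∬_D (54) dA = ∫_0^{5} ∫_0^{3} (54) dy dx.

Inner (y from 0 to 3): 162.
Outer (x from 0 to 5): 810.

Therefore ∮_C P dx + Q dy = 810.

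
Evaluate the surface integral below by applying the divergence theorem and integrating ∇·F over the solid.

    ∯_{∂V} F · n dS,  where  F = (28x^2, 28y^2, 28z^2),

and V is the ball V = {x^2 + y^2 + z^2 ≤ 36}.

By the divergence theorem,

    ∯_{∂V} F · n dS = ∭_V (∇ · F) dV.

Compute the divergence:
    ∇ · F = ∂F_x/∂x + ∂F_y/∂y + ∂F_z/∂z = 56x + 56y + 56z.

In spherical coordinates, x = ρ sin(φ) cos(θ), y = ρ sin(φ) sin(θ), z = ρ cos(φ), dV = ρ^2 sin(φ) dρ dφ dθ, with 0 ≤ ρ ≤ 6, 0 ≤ φ ≤ π, 0 ≤ θ ≤ 2π.

The integrand, after substitution and multiplying by the volume element, becomes (56ρ (sqrt(2)sin(φ)sin(θ + π/4) + cos(φ))) · ρ^2 sin(φ), so

    ∭_V (∇·F) dV = ∫_0^{2π} ∫_0^{π} ∫_0^{6} (56ρ (sqrt(2)sin(φ)sin(θ + π/4) + cos(φ))) · ρ^2 sin(φ) dρ dφ dθ.

Inner (ρ from 0 to 6): 18144(sqrt(2)sin(φ)sin(θ + π/4) + cos(φ))sin(φ).
Middle (φ from 0 to π): 9072sqrt(2)π sin(θ + π/4).
Outer (θ from 0 to 2π): 0.

Therefore ∯_{∂V} F · n dS = 0.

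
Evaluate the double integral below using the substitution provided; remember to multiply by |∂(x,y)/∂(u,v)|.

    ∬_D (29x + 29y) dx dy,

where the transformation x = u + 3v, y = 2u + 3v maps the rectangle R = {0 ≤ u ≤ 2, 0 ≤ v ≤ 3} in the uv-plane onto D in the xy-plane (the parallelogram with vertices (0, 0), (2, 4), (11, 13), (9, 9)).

Compute the Jacobian determinant of (x, y) with respect to (u, v):

    ∂(x,y)/∂(u,v) = | 1  3 | = (1)(3) - (3)(2) = -3.
                   | 2  3 |

Its absolute value is |J| = 3 (the area scaling factor).

Substituting x = u + 3v, y = 2u + 3v into the integrand,

    29x + 29y → 87u + 174v,

so the integral becomes

    ∬_R (87u + 174v) · |J| du dv = ∫_0^2 ∫_0^3 (261u + 522v) dv du.

Inner (v): 783u + 2349.
Outer (u): 6264.

Therefore ∬_D (29x + 29y) dx dy = 6264.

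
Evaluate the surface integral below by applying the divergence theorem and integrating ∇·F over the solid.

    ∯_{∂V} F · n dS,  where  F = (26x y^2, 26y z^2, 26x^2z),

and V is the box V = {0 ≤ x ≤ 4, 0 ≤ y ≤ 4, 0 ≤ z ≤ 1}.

By the divergence theorem,

    ∯_{∂V} F · n dS = ∭_V (∇ · F) dV.

Compute the divergence:
    ∇ · F = ∂F_x/∂x + ∂F_y/∂y + ∂F_z/∂z = 26y^2 + 26z^2 + 26x^2 = 26x^2 + 26y^2 + 26z^2.

V is a rectangular box, so dV = dx dy dz with 0 ≤ x ≤ 4, 0 ≤ y ≤ 4, 0 ≤ z ≤ 1.

Integrate (26x^2 + 26y^2 + 26z^2) over V as an iterated integral:

    ∭_V (∇·F) dV = ∫_0^{4} ∫_0^{4} ∫_0^{1} (26x^2 + 26y^2 + 26z^2) dz dy dx.

Inner (z from 0 to 1): 26x^2 + 26y^2 + 26/3.
Middle (y from 0 to 4): 104x^2 + 1768/3.
Outer (x from 0 to 4): 4576.

Therefore ∯_{∂V} F · n dS = 4576.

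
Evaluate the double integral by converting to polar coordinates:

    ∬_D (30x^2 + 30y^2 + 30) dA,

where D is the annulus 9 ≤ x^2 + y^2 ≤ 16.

The region D is 3 ≤ r ≤ 4, 0 ≤ θ ≤ 2π in polar coordinates, where x = r cos(θ), y = r sin(θ), and dA = r dr dθ.

Under the substitution, the integrand becomes 30r^2 + 30, so

    ∬_D (30x^2 + 30y^2 + 30) dA = ∫_{0}^{2π} ∫_{3}^{4} (30r^2 + 30) · r dr dθ.

Inner integral (in r): ∫_{3}^{4} (30r^2 + 30) · r dr = 2835/2.

Outer integral (in θ): ∫_{0}^{2π} (2835/2) dθ = 2835π.

Therefore ∬_D (30x^2 + 30y^2 + 30) dA = 2835π.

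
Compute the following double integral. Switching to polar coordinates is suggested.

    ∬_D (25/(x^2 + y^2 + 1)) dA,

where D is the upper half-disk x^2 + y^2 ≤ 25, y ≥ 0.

The region D is 0 ≤ r ≤ 5, 0 ≤ θ ≤ π in polar coordinates, where x = r cos(θ), y = r sin(θ), and dA = r dr dθ.

Under the substitution, the integrand becomes 25/(r^2 + 1), so

    ∬_D (25/(x^2 + y^2 + 1)) dA = ∫_{0}^{π} ∫_{0}^{5} (25/(r^2 + 1)) · r dr dθ.

Inner integral (in r): ∫_{0}^{5} (25/(r^2 + 1)) · r dr = 25log(26)/2.

Outer integral (in θ): ∫_{0}^{π} (25log(26)/2) dθ = 25π log(26)/2.

Therefore ∬_D (25/(x^2 + y^2 + 1)) dA = 25π log(26)/2.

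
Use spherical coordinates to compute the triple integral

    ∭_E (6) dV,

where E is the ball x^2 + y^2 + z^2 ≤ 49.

In spherical coordinates, x = ρ sin(φ) cos(θ), y = ρ sin(φ) sin(θ), z = ρ cos(φ), and dV = ρ^2 sin(φ) dρ dφ dθ.

The integrand becomes 6, so

    ∭_E (6) dV = ∫_{0}^{2π} ∫_{0}^{π} ∫_{0}^{7} (6) · ρ^2 sin(φ) dρ dφ dθ.

Inner (ρ): 686sin(φ).
Middle (φ): 1372.
Outer (θ): 2744π.

Therefore the triple integral equals 2744π.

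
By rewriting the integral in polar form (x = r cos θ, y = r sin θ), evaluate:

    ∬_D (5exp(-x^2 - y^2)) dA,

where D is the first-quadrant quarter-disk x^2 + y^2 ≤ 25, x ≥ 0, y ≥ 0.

The region D is 0 ≤ r ≤ 5, 0 ≤ θ ≤ π/2 in polar coordinates, where x = r cos(θ), y = r sin(θ), and dA = r dr dθ.

Under the substitution, the integrand becomes 5exp(-r^2), so

    ∬_D (5exp(-x^2 - y^2)) dA = ∫_{0}^{π/2} ∫_{0}^{5} (5exp(-r^2)) · r dr dθ.

Inner integral (in r): ∫_{0}^{5} (5exp(-r^2)) · r dr = 5/2 - 5exp(-25)/2.

Outer integral (in θ): ∫_{0}^{π/2} (5/2 - 5exp(-25)/2) dθ = -5π (1 - exp(25))exp(-25)/4.

Therefore ∬_D (5exp(-x^2 - y^2)) dA = -5π (1 - exp(25))exp(-25)/4.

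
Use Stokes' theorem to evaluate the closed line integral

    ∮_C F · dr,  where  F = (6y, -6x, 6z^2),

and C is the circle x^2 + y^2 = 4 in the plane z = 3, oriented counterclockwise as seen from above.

Let S be the flat disk x^2 + y^2 ≤ 4 in the plane z = 3, with upward unit normal n̂ = ẑ. By Stokes' theorem,

    ∮_C F · dr = ∬_S (∇ × F) · n̂ dS = ∬_D (curl F)_z dA,

where D is the disk x^2 + y^2 ≤ 4.

Compute the curl of F = (6y, -6x, 6z^2):
    (∇ × F)_x = ∂F_z/∂y - ∂F_y/∂z = 0,
    (∇ × F)_y = ∂F_x/∂z - ∂F_z/∂x = 0,
    (∇ × F)_z = ∂F_y/∂x - ∂F_x/∂y = -12.

On z = 3, (curl F)_z = -12.

Convert to polar (x = r cos θ, y = r sin θ, dA = r dr dθ); the integrand becomes -12, so

    ∬_D (curl F)_z dA = ∫_0^{2π} ∫_0^{2} (-12) · r dr dθ.

Inner (r from 0 to 2): -24.
Outer (θ from 0 to 2π): -48π.

Therefore ∮_C F · dr = -48π.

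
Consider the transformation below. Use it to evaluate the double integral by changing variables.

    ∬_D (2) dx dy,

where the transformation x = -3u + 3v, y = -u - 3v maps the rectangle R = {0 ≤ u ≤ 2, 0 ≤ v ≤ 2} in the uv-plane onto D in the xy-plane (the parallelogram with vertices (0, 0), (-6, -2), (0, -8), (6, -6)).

Compute the Jacobian determinant of (x, y) with respect to (u, v):

    ∂(x,y)/∂(u,v) = | -3  3 | = (-3)(-3) - (3)(-1) = 12.
                   | -1  -3 |

Its absolute value is |J| = 12 (the area scaling factor).

Substituting x = -3u + 3v, y = -u - 3v into the integrand,

    2 → 2,

so the integral becomes

    ∬_R (2) · |J| du dv = ∫_0^2 ∫_0^2 (24) dv du.

Inner (v): 48.
Outer (u): 96.

Therefore ∬_D (2) dx dy = 96.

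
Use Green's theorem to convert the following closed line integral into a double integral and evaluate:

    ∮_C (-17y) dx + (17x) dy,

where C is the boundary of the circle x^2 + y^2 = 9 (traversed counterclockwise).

Green's theorem converts the closed line integral into a double integral over the enclosed region D:

    ∮_C P dx + Q dy = ∬_D (∂Q/∂x - ∂P/∂y) dA.

Here P = -17y, Q = 17x, so

    ∂Q/∂x = 17,    ∂P/∂y = -17,
    ∂Q/∂x - ∂P/∂y = 34.

D is the region x^2 + y^2 ≤ 9. Evaluating the double integral:

In polar coordinates (x = r cos θ, y = r sin θ, dA = r dr dθ) the integrand becomes 34, so

    ∬_D (34) dA = ∫_0^{2π} ∫_0^{3} (34) · r dr dθ.

Inner (r from 0 to 3): 153.
Outer (θ from 0 to 2π): 306π.

Therefore ∮_C P dx + Q dy = 306π.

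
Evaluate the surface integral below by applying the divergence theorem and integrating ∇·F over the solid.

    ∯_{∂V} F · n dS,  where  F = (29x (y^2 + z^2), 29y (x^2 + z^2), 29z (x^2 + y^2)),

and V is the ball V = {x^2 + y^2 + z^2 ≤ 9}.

By the divergence theorem,

    ∯_{∂V} F · n dS = ∭_V (∇ · F) dV.

Compute the divergence:
    ∇ · F = ∂F_x/∂x + ∂F_y/∂y + ∂F_z/∂z = 29y^2 + 29z^2 + 29x^2 + 29z^2 + 29x^2 + 29y^2 = 58x^2 + 58y^2 + 58z^2.

In spherical coordinates, x = ρ sin(φ) cos(θ), y = ρ sin(φ) sin(θ), z = ρ cos(φ), dV = ρ^2 sin(φ) dρ dφ dθ, with 0 ≤ ρ ≤ 3, 0 ≤ φ ≤ π, 0 ≤ θ ≤ 2π.

The integrand, after substitution and multiplying by the volume element, becomes (58ρ^2) · ρ^2 sin(φ), so

    ∭_V (∇·F) dV = ∫_0^{2π} ∫_0^{π} ∫_0^{3} (58ρ^2) · ρ^2 sin(φ) dρ dφ dθ.

Inner (ρ from 0 to 3): 14094sin(φ)/5.
Middle (φ from 0 to π): 28188/5.
Outer (θ from 0 to 2π): 56376π/5.

Therefore ∯_{∂V} F · n dS = 56376π/5.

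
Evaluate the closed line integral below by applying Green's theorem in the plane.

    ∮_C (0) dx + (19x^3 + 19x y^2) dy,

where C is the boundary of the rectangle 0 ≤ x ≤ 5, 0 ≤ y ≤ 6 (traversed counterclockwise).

Green's theorem converts the closed line integral into a double integral over the enclosed region D:

    ∮_C P dx + Q dy = ∬_D (∂Q/∂x - ∂P/∂y) dA.

Here P = 0, Q = 19x^3 + 19x y^2, so

    ∂Q/∂x = 57x^2 + 19y^2,    ∂P/∂y = 0,
    ∂Q/∂x - ∂P/∂y = 57x^2 + 19y^2.

D is the region 0 ≤ x ≤ 5, 0 ≤ y ≤ 6. Evaluating the double integral:

    ∬_D (57x^2 + 19y^2) dA = ∫_0^{5} ∫_0^{6} (57x^2 + 19y^2) dy dx.

Inner (y from 0 to 6): 342x^2 + 1368.
Outer (x from 0 to 5): 21090.

Therefore ∮_C P dx + Q dy = 21090.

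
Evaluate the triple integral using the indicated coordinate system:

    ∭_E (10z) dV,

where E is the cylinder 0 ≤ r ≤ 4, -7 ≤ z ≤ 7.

In cylindrical coordinates, x = r cos(θ), y = r sin(θ), z = z, and dV = r dr dθ dz.

The integrand becomes 10z, so

    ∭_E (10z) dV = ∫_{0}^{2π} ∫_{0}^{4} ∫_{-7}^{7} (10z) · r dz dr dθ.

Inner (z): 0.
Middle (r from 0 to 4): 0.
Outer (θ): 0.

Therefore the triple integral equals 0.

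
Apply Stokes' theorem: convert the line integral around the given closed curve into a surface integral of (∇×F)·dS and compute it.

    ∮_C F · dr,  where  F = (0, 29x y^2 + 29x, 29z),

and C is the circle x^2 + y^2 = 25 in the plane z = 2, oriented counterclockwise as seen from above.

Let S be the flat disk x^2 + y^2 ≤ 25 in the plane z = 2, with upward unit normal n̂ = ẑ. By Stokes' theorem,

    ∮_C F · dr = ∬_S (∇ × F) · n̂ dS = ∬_D (curl F)_z dA,

where D is the disk x^2 + y^2 ≤ 25.

Compute the curl of F = (0, 29x y^2 + 29x, 29z):
    (∇ × F)_x = ∂F_z/∂y - ∂F_y/∂z = 0,
    (∇ × F)_y = ∂F_x/∂z - ∂F_z/∂x = 0,
    (∇ × F)_z = ∂F_y/∂x - ∂F_x/∂y = 29y^2 + 29.

On z = 2, (curl F)_z = 29y^2 + 29.

Convert to polar (x = r cos θ, y = r sin θ, dA = r dr dθ); the integrand becomes 29r^2sin(θ)^2 + 29, so

    ∬_D (curl F)_z dA = ∫_0^{2π} ∫_0^{5} (29r^2sin(θ)^2 + 29) · r dr dθ.

Inner (r from 0 to 5): 18125sin(θ)^2/4 + 725/2.
Outer (θ from 0 to 2π): 21025π/4.

Therefore ∮_C F · dr = 21025π/4.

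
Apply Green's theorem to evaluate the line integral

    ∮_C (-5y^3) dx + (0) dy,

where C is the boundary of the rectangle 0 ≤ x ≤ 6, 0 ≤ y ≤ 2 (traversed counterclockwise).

Green's theorem converts the closed line integral into a double integral over the enclosed region D:

    ∮_C P dx + Q dy = ∬_D (∂Q/∂x - ∂P/∂y) dA.

Here P = -5y^3, Q = 0, so

    ∂Q/∂x = 0,    ∂P/∂y = -15y^2,
    ∂Q/∂x - ∂P/∂y = 15y^2.

D is the region 0 ≤ x ≤ 6, 0 ≤ y ≤ 2. Evaluating the double integral:

    ∬_D (15y^2) dA = ∫_0^{6} ∫_0^{2} (15y^2) dy dx.

Inner (y from 0 to 2): 40.
Outer (x from 0 to 6): 240.

Therefore ∮_C P dx + Q dy = 240.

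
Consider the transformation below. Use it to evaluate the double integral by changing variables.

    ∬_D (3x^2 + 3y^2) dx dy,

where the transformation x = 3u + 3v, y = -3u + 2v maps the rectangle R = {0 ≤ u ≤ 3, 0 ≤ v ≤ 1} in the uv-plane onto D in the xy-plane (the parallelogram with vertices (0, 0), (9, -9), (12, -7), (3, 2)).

Compute the Jacobian determinant of (x, y) with respect to (u, v):

    ∂(x,y)/∂(u,v) = | 3  3 | = (3)(2) - (3)(-3) = 15.
                   | -3  2 |

Its absolute value is |J| = 15 (the area scaling factor).

Substituting x = 3u + 3v, y = -3u + 2v into the integrand,

    3x^2 + 3y^2 → 54u^2 + 18u v + 39v^2,

so the integral becomes

    ∬_R (54u^2 + 18u v + 39v^2) · |J| du dv = ∫_0^3 ∫_0^1 (810u^2 + 270u v + 585v^2) dv du.

Inner (v): 810u^2 + 135u + 195.
Outer (u): 16965/2.

Therefore ∬_D (3x^2 + 3y^2) dx dy = 16965/2.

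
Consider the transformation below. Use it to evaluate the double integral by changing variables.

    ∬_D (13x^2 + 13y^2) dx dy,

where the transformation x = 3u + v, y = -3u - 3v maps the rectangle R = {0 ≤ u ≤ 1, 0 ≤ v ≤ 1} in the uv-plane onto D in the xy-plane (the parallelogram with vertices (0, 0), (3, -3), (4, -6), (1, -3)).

Compute the Jacobian determinant of (x, y) with respect to (u, v):

    ∂(x,y)/∂(u,v) = | 3  1 | = (3)(-3) - (1)(-3) = -6.
                   | -3  -3 |

Its absolute value is |J| = 6 (the area scaling factor).

Substituting x = 3u + v, y = -3u - 3v into the integrand,

    13x^2 + 13y^2 → 234u^2 + 312u v + 130v^2,

so the integral becomes

    ∬_R (234u^2 + 312u v + 130v^2) · |J| du dv = ∫_0^1 ∫_0^1 (1404u^2 + 1872u v + 780v^2) dv du.

Inner (v): 1404u^2 + 936u + 260.
Outer (u): 1196.

Therefore ∬_D (13x^2 + 13y^2) dx dy = 1196.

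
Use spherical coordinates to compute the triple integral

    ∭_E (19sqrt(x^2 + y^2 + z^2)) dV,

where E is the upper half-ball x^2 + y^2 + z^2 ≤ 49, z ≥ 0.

In spherical coordinates, x = ρ sin(φ) cos(θ), y = ρ sin(φ) sin(θ), z = ρ cos(φ), and dV = ρ^2 sin(φ) dρ dφ dθ.

The integrand becomes 19ρ, so

    ∭_E (19sqrt(x^2 + y^2 + z^2)) dV = ∫_{0}^{2π} ∫_{0}^{π/2} ∫_{0}^{7} (19ρ) · ρ^2 sin(φ) dρ dφ dθ.

Inner (ρ): 45619sin(φ)/4.
Middle (φ): 45619/4.
Outer (θ): 45619π/2.

Therefore the triple integral equals 45619π/2.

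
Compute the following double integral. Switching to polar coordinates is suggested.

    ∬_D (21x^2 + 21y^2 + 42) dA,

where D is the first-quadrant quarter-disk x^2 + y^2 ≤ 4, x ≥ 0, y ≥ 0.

The region D is 0 ≤ r ≤ 2, 0 ≤ θ ≤ π/2 in polar coordinates, where x = r cos(θ), y = r sin(θ), and dA = r dr dθ.

Under the substitution, the integrand becomes 21r^2 + 42, so

    ∬_D (21x^2 + 21y^2 + 42) dA = ∫_{0}^{π/2} ∫_{0}^{2} (21r^2 + 42) · r dr dθ.

Inner integral (in r): ∫_{0}^{2} (21r^2 + 42) · r dr = 168.

Outer integral (in θ): ∫_{0}^{π/2} (168) dθ = 84π.

Therefore ∬_D (21x^2 + 21y^2 + 42) dA = 84π.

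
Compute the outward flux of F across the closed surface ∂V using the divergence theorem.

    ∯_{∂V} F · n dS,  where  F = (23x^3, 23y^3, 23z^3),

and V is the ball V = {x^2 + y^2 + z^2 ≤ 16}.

By the divergence theorem,

    ∯_{∂V} F · n dS = ∭_V (∇ · F) dV.

Compute the divergence:
    ∇ · F = ∂F_x/∂x + ∂F_y/∂y + ∂F_z/∂z = 69x^2 + 69y^2 + 69z^2.

In spherical coordinates, x = ρ sin(φ) cos(θ), y = ρ sin(φ) sin(θ), z = ρ cos(φ), dV = ρ^2 sin(φ) dρ dφ dθ, with 0 ≤ ρ ≤ 4, 0 ≤ φ ≤ π, 0 ≤ θ ≤ 2π.

The integrand, after substitution and multiplying by the volume element, becomes (69ρ^2) · ρ^2 sin(φ), so

    ∭_V (∇·F) dV = ∫_0^{2π} ∫_0^{π} ∫_0^{4} (69ρ^2) · ρ^2 sin(φ) dρ dφ dθ.

Inner (ρ from 0 to 4): 70656sin(φ)/5.
Middle (φ from 0 to π): 141312/5.
Outer (θ from 0 to 2π): 282624π/5.

Therefore ∯_{∂V} F · n dS = 282624π/5.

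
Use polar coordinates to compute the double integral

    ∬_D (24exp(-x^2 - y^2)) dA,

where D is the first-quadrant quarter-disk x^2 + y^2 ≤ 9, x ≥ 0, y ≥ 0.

The region D is 0 ≤ r ≤ 3, 0 ≤ θ ≤ π/2 in polar coordinates, where x = r cos(θ), y = r sin(θ), and dA = r dr dθ.

Under the substitution, the integrand becomes 24exp(-r^2), so

    ∬_D (24exp(-x^2 - y^2)) dA = ∫_{0}^{π/2} ∫_{0}^{3} (24exp(-r^2)) · r dr dθ.

Inner integral (in r): ∫_{0}^{3} (24exp(-r^2)) · r dr = 12 - 12exp(-9).

Outer integral (in θ): ∫_{0}^{π/2} (12 - 12exp(-9)) dθ = -6π exp(-9) + 6π.

Therefore ∬_D (24exp(-x^2 - y^2)) dA = -6π exp(-9) + 6π.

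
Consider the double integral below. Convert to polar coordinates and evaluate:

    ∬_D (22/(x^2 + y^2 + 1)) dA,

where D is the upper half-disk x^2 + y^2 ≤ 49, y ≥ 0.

The region D is 0 ≤ r ≤ 7, 0 ≤ θ ≤ π in polar coordinates, where x = r cos(θ), y = r sin(θ), and dA = r dr dθ.

Under the substitution, the integrand becomes 22/(r^2 + 1), so

    ∬_D (22/(x^2 + y^2 + 1)) dA = ∫_{0}^{π} ∫_{0}^{7} (22/(r^2 + 1)) · r dr dθ.

Inner integral (in r): ∫_{0}^{7} (22/(r^2 + 1)) · r dr = log(4882812500000000000).

Outer integral (in θ): ∫_{0}^{π} (log(4882812500000000000)) dθ = log(4882812500000000000^π).

Therefore ∬_D (22/(x^2 + y^2 + 1)) dA = log(4882812500000000000^π).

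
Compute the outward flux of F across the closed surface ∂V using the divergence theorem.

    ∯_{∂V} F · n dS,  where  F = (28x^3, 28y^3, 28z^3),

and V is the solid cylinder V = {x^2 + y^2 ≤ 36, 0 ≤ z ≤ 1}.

By the divergence theorem,

    ∯_{∂V} F · n dS = ∭_V (∇ · F) dV.

Compute the divergence:
    ∇ · F = ∂F_x/∂x + ∂F_y/∂y + ∂F_z/∂z = 84x^2 + 84y^2 + 84z^2.

In cylindrical coordinates, x = r cos(θ), y = r sin(θ), z = z, dV = r dr dθ dz, with 0 ≤ r ≤ 6, 0 ≤ θ ≤ 2π, 0 ≤ z ≤ 1.

The integrand, after substitution and multiplying by the volume element, becomes (84r^2 + 84z^2) · r, so

    ∭_V (∇·F) dV = ∫_0^{2π} ∫_0^{6} ∫_0^{1} (84r^2 + 84z^2) · r dz dr dθ.

Inner (z from 0 to 1): 84r^3 + 28r.
Middle (r from 0 to 6): 27720.
Outer (θ from 0 to 2π): 55440π.

Therefore ∯_{∂V} F · n dS = 55440π.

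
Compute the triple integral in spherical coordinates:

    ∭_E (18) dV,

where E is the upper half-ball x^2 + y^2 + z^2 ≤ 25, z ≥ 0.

In spherical coordinates, x = ρ sin(φ) cos(θ), y = ρ sin(φ) sin(θ), z = ρ cos(φ), and dV = ρ^2 sin(φ) dρ dφ dθ.

The integrand becomes 18, so

    ∭_E (18) dV = ∫_{0}^{2π} ∫_{0}^{π/2} ∫_{0}^{5} (18) · ρ^2 sin(φ) dρ dφ dθ.

Inner (ρ): 750sin(φ).
Middle (φ): 750.
Outer (θ): 1500π.

Therefore the triple integral equals 1500π.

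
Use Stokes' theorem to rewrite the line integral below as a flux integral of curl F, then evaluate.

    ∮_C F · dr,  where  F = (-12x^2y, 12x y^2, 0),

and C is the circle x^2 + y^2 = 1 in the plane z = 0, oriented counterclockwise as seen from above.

Let S be the flat disk x^2 + y^2 ≤ 1 in the plane z = 0, with upward unit normal n̂ = ẑ. By Stokes' theorem,

    ∮_C F · dr = ∬_S (∇ × F) · n̂ dS = ∬_D (curl F)_z dA,

where D is the disk x^2 + y^2 ≤ 1.

Compute the curl of F = (-12x^2y, 12x y^2, 0):
    (∇ × F)_x = ∂F_z/∂y - ∂F_y/∂z = 0,
    (∇ × F)_y = ∂F_x/∂z - ∂F_z/∂x = 0,
    (∇ × F)_z = ∂F_y/∂x - ∂F_x/∂y = 12x^2 + 12y^2.

On z = 0, (curl F)_z = 12x^2 + 12y^2.

Convert to polar (x = r cos θ, y = r sin θ, dA = r dr dθ); the integrand becomes 12r^2, so

    ∬_D (curl F)_z dA = ∫_0^{2π} ∫_0^{1} (12r^2) · r dr dθ.

Inner (r from 0 to 1): 3.
Outer (θ from 0 to 2π): 6π.

Therefore ∮_C F · dr = 6π.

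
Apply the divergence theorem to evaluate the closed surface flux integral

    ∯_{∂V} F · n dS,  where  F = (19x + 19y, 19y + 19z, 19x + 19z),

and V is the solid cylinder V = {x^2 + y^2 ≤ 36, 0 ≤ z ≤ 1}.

By the divergence theorem,

    ∯_{∂V} F · n dS = ∭_V (∇ · F) dV.

Compute the divergence:
    ∇ · F = ∂F_x/∂x + ∂F_y/∂y + ∂F_z/∂z = 19 + 19 + 19 = 57.

In cylindrical coordinates, x = r cos(θ), y = r sin(θ), z = z, dV = r dr dθ dz, with 0 ≤ r ≤ 6, 0 ≤ θ ≤ 2π, 0 ≤ z ≤ 1.

The integrand, after substitution and multiplying by the volume element, becomes (57) · r, so

    ∭_V (∇·F) dV = ∫_0^{2π} ∫_0^{6} ∫_0^{1} (57) · r dz dr dθ.

Inner (z from 0 to 1): 57r.
Middle (r from 0 to 6): 1026.
Outer (θ from 0 to 2π): 2052π.

Therefore ∯_{∂V} F · n dS = 2052π.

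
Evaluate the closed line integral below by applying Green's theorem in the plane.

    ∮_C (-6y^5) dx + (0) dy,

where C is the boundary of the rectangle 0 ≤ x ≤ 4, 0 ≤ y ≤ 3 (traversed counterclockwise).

Green's theorem converts the closed line integral into a double integral over the enclosed region D:

    ∮_C P dx + Q dy = ∬_D (∂Q/∂x - ∂P/∂y) dA.

Here P = -6y^5, Q = 0, so

    ∂Q/∂x = 0,    ∂P/∂y = -30y^4,
    ∂Q/∂x - ∂P/∂y = 30y^4.

D is the region 0 ≤ x ≤ 4, 0 ≤ y ≤ 3. Evaluating the double integral:

    ∬_D (30y^4) dA = ∫_0^{4} ∫_0^{3} (30y^4) dy dx.

Inner (y from 0 to 3): 1458.
Outer (x from 0 to 4): 5832.

Therefore ∮_C P dx + Q dy = 5832.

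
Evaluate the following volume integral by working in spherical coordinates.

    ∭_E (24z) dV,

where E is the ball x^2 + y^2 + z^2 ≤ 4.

In spherical coordinates, x = ρ sin(φ) cos(θ), y = ρ sin(φ) sin(θ), z = ρ cos(φ), and dV = ρ^2 sin(φ) dρ dφ dθ.

The integrand becomes 24ρ cos(φ), so

    ∭_E (24z) dV = ∫_{0}^{2π} ∫_{0}^{π} ∫_{0}^{2} (24ρ cos(φ)) · ρ^2 sin(φ) dρ dφ dθ.

Inner (ρ): 48sin(2φ).
Middle (φ): 0.
Outer (θ): 0.

Therefore the triple integral equals 0.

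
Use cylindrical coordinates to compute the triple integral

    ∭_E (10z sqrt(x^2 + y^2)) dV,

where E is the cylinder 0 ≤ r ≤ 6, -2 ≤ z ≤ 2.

In cylindrical coordinates, x = r cos(θ), y = r sin(θ), z = z, and dV = r dr dθ dz.

The integrand becomes 10r z, so

    ∭_E (10z sqrt(x^2 + y^2)) dV = ∫_{0}^{2π} ∫_{0}^{6} ∫_{-2}^{2} (10r z) · r dz dr dθ.

Inner (z): 0.
Middle (r from 0 to 6): 0.
Outer (θ): 0.

Therefore the triple integral equals 0.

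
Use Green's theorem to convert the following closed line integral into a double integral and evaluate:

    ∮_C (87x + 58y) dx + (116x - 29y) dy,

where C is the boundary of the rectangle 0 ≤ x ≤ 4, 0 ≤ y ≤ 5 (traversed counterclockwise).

Green's theorem converts the closed line integral into a double integral over the enclosed region D:

    ∮_C P dx + Q dy = ∬_D (∂Q/∂x - ∂P/∂y) dA.

Here P = 87x + 58y, Q = 116x - 29y, so

    ∂Q/∂x = 116,    ∂P/∂y = 58,
    ∂Q/∂x - ∂P/∂y = 58.

D is the region 0 ≤ x ≤ 4, 0 ≤ y ≤ 5. Evaluating the double integral:

    ∬_D (58) dA = ∫_0^{4} ∫_0^{5} (58) dy dx.

Inner (y from 0 to 5): 290.
Outer (x from 0 to 4): 1160.

Therefore ∮_C P dx + Q dy = 1160.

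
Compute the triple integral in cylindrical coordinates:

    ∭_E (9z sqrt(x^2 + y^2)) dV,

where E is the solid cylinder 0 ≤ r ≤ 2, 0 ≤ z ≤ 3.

In cylindrical coordinates, x = r cos(θ), y = r sin(θ), z = z, and dV = r dr dθ dz.

The integrand becomes 9r z, so

    ∭_E (9z sqrt(x^2 + y^2)) dV = ∫_{0}^{2π} ∫_{0}^{2} ∫_{0}^{3} (9r z) · r dz dr dθ.

Inner (z): 81r^2/2.
Middle (r from 0 to 2): 108.
Outer (θ): 216π.

Therefore the triple integral equals 216π.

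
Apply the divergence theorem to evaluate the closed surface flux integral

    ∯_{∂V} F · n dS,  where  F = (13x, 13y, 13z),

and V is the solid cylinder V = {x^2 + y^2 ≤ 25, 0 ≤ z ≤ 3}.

By the divergence theorem,

    ∯_{∂V} F · n dS = ∭_V (∇ · F) dV.

Compute the divergence:
    ∇ · F = ∂F_x/∂x + ∂F_y/∂y + ∂F_z/∂z = 13 + 13 + 13 = 39.

In cylindrical coordinates, x = r cos(θ), y = r sin(θ), z = z, dV = r dr dθ dz, with 0 ≤ r ≤ 5, 0 ≤ θ ≤ 2π, 0 ≤ z ≤ 3.

The integrand, after substitution and multiplying by the volume element, becomes (39) · r, so

    ∭_V (∇·F) dV = ∫_0^{2π} ∫_0^{5} ∫_0^{3} (39) · r dz dr dθ.

Inner (z from 0 to 3): 117r.
Middle (r from 0 to 5): 2925/2.
Outer (θ from 0 to 2π): 2925π.

Therefore ∯_{∂V} F · n dS = 2925π.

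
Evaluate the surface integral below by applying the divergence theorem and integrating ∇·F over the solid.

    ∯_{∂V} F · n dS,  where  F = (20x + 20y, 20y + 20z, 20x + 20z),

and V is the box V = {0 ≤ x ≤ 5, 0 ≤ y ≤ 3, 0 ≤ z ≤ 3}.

By the divergence theorem,

    ∯_{∂V} F · n dS = ∭_V (∇ · F) dV.

Compute the divergence:
    ∇ · F = ∂F_x/∂x + ∂F_y/∂y + ∂F_z/∂z = 20 + 20 + 20 = 60.

V is a rectangular box, so dV = dx dy dz with 0 ≤ x ≤ 5, 0 ≤ y ≤ 3, 0 ≤ z ≤ 3.

Integrate (60) over V as an iterated integral:

    ∭_V (∇·F) dV = ∫_0^{5} ∫_0^{3} ∫_0^{3} (60) dz dy dx.

Inner (z from 0 to 3): 180.
Middle (y from 0 to 3): 540.
Outer (x from 0 to 5): 2700.

Therefore ∯_{∂V} F · n dS = 2700.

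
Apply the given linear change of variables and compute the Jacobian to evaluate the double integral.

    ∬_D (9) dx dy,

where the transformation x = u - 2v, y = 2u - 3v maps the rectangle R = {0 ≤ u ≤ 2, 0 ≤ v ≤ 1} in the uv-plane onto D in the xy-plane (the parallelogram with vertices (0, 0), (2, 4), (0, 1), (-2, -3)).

Compute the Jacobian determinant of (x, y) with respect to (u, v):

    ∂(x,y)/∂(u,v) = | 1  -2 | = (1)(-3) - (-2)(2) = 1.
                   | 2  -3 |

Its absolute value is |J| = 1 (the area scaling factor).

Substituting x = u - 2v, y = 2u - 3v into the integrand,

    9 → 9,

so the integral becomes

    ∬_R (9) · |J| du dv = ∫_0^2 ∫_0^1 (9) dv du.

Inner (v): 9.
Outer (u): 18.

Therefore ∬_D (9) dx dy = 18.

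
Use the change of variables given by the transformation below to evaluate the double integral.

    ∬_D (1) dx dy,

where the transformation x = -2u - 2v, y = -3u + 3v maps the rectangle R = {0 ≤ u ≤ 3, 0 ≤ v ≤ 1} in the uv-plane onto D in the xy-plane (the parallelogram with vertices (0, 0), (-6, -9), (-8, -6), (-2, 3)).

Compute the Jacobian determinant of (x, y) with respect to (u, v):

    ∂(x,y)/∂(u,v) = | -2  -2 | = (-2)(3) - (-2)(-3) = -12.
                   | -3  3 |

Its absolute value is |J| = 12 (the area scaling factor).

Substituting x = -2u - 2v, y = -3u + 3v into the integrand,

    1 → 1,

so the integral becomes

    ∬_R (1) · |J| du dv = ∫_0^3 ∫_0^1 (12) dv du.

Inner (v): 12.
Outer (u): 36.

Therefore ∬_D (1) dx dy = 36.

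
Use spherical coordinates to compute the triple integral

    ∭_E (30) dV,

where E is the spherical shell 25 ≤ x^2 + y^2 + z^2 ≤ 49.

In spherical coordinates, x = ρ sin(φ) cos(θ), y = ρ sin(φ) sin(θ), z = ρ cos(φ), and dV = ρ^2 sin(φ) dρ dφ dθ.

The integrand becomes 30, so

    ∭_E (30) dV = ∫_{0}^{2π} ∫_{0}^{π} ∫_{5}^{7} (30) · ρ^2 sin(φ) dρ dφ dθ.

Inner (ρ): 2180sin(φ).
Middle (φ): 4360.
Outer (θ): 8720π.

Therefore the triple integral equals 8720π.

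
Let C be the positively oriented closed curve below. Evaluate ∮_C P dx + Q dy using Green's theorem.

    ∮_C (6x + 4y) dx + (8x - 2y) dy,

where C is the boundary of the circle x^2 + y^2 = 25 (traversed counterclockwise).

Green's theorem converts the closed line integral into a double integral over the enclosed region D:

    ∮_C P dx + Q dy = ∬_D (∂Q/∂x - ∂P/∂y) dA.

Here P = 6x + 4y, Q = 8x - 2y, so

    ∂Q/∂x = 8,    ∂P/∂y = 4,
    ∂Q/∂x - ∂P/∂y = 4.

D is the region x^2 + y^2 ≤ 25. Evaluating the double integral:

In polar coordinates (x = r cos θ, y = r sin θ, dA = r dr dθ) the integrand becomes 4, so

    ∬_D (4) dA = ∫_0^{2π} ∫_0^{5} (4) · r dr dθ.

Inner (r from 0 to 5): 50.
Outer (θ from 0 to 2π): 100π.

Therefore ∮_C P dx + Q dy = 100π.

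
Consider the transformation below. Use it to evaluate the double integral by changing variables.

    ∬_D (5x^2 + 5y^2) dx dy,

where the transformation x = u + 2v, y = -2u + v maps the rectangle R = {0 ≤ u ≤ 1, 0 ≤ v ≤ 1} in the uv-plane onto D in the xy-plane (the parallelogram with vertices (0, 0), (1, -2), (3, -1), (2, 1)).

Compute the Jacobian determinant of (x, y) with respect to (u, v):

    ∂(x,y)/∂(u,v) = | 1  2 | = (1)(1) - (2)(-2) = 5.
                   | -2  1 |

Its absolute value is |J| = 5 (the area scaling factor).

Substituting x = u + 2v, y = -2u + v into the integrand,

    5x^2 + 5y^2 → 25u^2 + 25v^2,

so the integral becomes

    ∬_R (25u^2 + 25v^2) · |J| du dv = ∫_0^1 ∫_0^1 (125u^2 + 125v^2) dv du.

Inner (v): 125u^2 + 125/3.
Outer (u): 250/3.

Therefore ∬_D (5x^2 + 5y^2) dx dy = 250/3.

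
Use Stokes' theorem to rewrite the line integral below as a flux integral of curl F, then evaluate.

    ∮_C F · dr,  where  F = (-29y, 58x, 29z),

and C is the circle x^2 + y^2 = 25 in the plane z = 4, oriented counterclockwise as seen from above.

Let S be the flat disk x^2 + y^2 ≤ 25 in the plane z = 4, with upward unit normal n̂ = ẑ. By Stokes' theorem,

    ∮_C F · dr = ∬_S (∇ × F) · n̂ dS = ∬_D (curl F)_z dA,

where D is the disk x^2 + y^2 ≤ 25.

Compute the curl of F = (-29y, 58x, 29z):
    (∇ × F)_x = ∂F_z/∂y - ∂F_y/∂z = 0,
    (∇ × F)_y = ∂F_x/∂z - ∂F_z/∂x = 0,
    (∇ × F)_z = ∂F_y/∂x - ∂F_x/∂y = 87.

On z = 4, (curl F)_z = 87.

Convert to polar (x = r cos θ, y = r sin θ, dA = r dr dθ); the integrand becomes 87, so

    ∬_D (curl F)_z dA = ∫_0^{2π} ∫_0^{5} (87) · r dr dθ.

Inner (r from 0 to 5): 2175/2.
Outer (θ from 0 to 2π): 2175π.

Therefore ∮_C F · dr = 2175π.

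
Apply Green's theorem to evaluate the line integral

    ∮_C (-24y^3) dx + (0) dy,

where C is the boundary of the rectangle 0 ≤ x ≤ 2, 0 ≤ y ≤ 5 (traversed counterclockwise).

Green's theorem converts the closed line integral into a double integral over the enclosed region D:

    ∮_C P dx + Q dy = ∬_D (∂Q/∂x - ∂P/∂y) dA.

Here P = -24y^3, Q = 0, so

    ∂Q/∂x = 0,    ∂P/∂y = -72y^2,
    ∂Q/∂x - ∂P/∂y = 72y^2.

D is the region 0 ≤ x ≤ 2, 0 ≤ y ≤ 5. Evaluating the double integral:

    ∬_D (72y^2) dA = ∫_0^{2} ∫_0^{5} (72y^2) dy dx.

Inner (y from 0 to 5): 3000.
Outer (x from 0 to 2): 6000.

Therefore ∮_C P dx + Q dy = 6000.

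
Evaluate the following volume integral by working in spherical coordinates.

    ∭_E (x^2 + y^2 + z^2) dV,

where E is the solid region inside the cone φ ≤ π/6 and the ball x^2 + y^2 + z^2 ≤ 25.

In spherical coordinates, x = ρ sin(φ) cos(θ), y = ρ sin(φ) sin(θ), z = ρ cos(φ), and dV = ρ^2 sin(φ) dρ dφ dθ.

The integrand becomes ρ^2, so

    ∭_E (x^2 + y^2 + z^2) dV = ∫_{0}^{2π} ∫_{0}^{π/6} ∫_{0}^{5} (ρ^2) · ρ^2 sin(φ) dρ dφ dθ.

Inner (ρ): 625sin(φ).
Middle (φ): 625 - 625sqrt(3)/2.
Outer (θ): 625π (2 - sqrt(3)).

Therefore the triple integral equals 625π (2 - sqrt(3)).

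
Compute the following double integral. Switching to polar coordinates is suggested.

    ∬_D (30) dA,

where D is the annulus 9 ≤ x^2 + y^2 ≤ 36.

The region D is 3 ≤ r ≤ 6, 0 ≤ θ ≤ 2π in polar coordinates, where x = r cos(θ), y = r sin(θ), and dA = r dr dθ.

Under the substitution, the integrand becomes 30, so

    ∬_D (30) dA = ∫_{0}^{2π} ∫_{3}^{6} (30) · r dr dθ.

Inner integral (in r): ∫_{3}^{6} (30) · r dr = 405.

Outer integral (in θ): ∫_{0}^{2π} (405) dθ = 810π.

Therefore ∬_D (30) dA = 810π.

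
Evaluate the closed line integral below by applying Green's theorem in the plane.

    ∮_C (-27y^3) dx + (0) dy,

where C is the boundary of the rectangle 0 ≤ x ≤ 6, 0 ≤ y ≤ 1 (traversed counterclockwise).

Green's theorem converts the closed line integral into a double integral over the enclosed region D:

    ∮_C P dx + Q dy = ∬_D (∂Q/∂x - ∂P/∂y) dA.

Here P = -27y^3, Q = 0, so

    ∂Q/∂x = 0,    ∂P/∂y = -81y^2,
    ∂Q/∂x - ∂P/∂y = 81y^2.

D is the region 0 ≤ x ≤ 6, 0 ≤ y ≤ 1. Evaluating the double integral:

    ∬_D (81y^2) dA = ∫_0^{6} ∫_0^{1} (81y^2) dy dx.

Inner (y from 0 to 1): 27.
Outer (x from 0 to 6): 162.

Therefore ∮_C P dx + Q dy = 162.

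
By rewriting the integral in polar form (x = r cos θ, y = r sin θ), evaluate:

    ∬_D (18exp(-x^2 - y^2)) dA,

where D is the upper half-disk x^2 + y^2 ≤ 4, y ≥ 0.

The region D is 0 ≤ r ≤ 2, 0 ≤ θ ≤ π in polar coordinates, where x = r cos(θ), y = r sin(θ), and dA = r dr dθ.

Under the substitution, the integrand becomes 18exp(-r^2), so

    ∬_D (18exp(-x^2 - y^2)) dA = ∫_{0}^{π} ∫_{0}^{2} (18exp(-r^2)) · r dr dθ.

Inner integral (in r): ∫_{0}^{2} (18exp(-r^2)) · r dr = 9 - 9exp(-4).

Outer integral (in θ): ∫_{0}^{π} (9 - 9exp(-4)) dθ = -9π exp(-4) + 9π.

Therefore ∬_D (18exp(-x^2 - y^2)) dA = -9π exp(-4) + 9π.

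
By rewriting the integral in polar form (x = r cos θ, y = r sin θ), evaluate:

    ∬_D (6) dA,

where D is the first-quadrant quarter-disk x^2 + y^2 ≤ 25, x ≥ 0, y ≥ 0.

The region D is 0 ≤ r ≤ 5, 0 ≤ θ ≤ π/2 in polar coordinates, where x = r cos(θ), y = r sin(θ), and dA = r dr dθ.

Under the substitution, the integrand becomes 6, so

    ∬_D (6) dA = ∫_{0}^{π/2} ∫_{0}^{5} (6) · r dr dθ.

Inner integral (in r): ∫_{0}^{5} (6) · r dr = 75.

Outer integral (in θ): ∫_{0}^{π/2} (75) dθ = 75π/2.

Therefore ∬_D (6) dA = 75π/2.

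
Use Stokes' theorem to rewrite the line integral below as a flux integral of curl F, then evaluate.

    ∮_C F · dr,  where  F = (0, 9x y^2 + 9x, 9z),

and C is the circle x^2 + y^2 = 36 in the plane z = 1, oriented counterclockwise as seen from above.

Let S be the flat disk x^2 + y^2 ≤ 36 in the plane z = 1, with upward unit normal n̂ = ẑ. By Stokes' theorem,

    ∮_C F · dr = ∬_S (∇ × F) · n̂ dS = ∬_D (curl F)_z dA,

where D is the disk x^2 + y^2 ≤ 36.

Compute the curl of F = (0, 9x y^2 + 9x, 9z):
    (∇ × F)_x = ∂F_z/∂y - ∂F_y/∂z = 0,
    (∇ × F)_y = ∂F_x/∂z - ∂F_z/∂x = 0,
    (∇ × F)_z = ∂F_y/∂x - ∂F_x/∂y = 9y^2 + 9.

On z = 1, (curl F)_z = 9y^2 + 9.

Convert to polar (x = r cos θ, y = r sin θ, dA = r dr dθ); the integrand becomes 9r^2sin(θ)^2 + 9, so

    ∬_D (curl F)_z dA = ∫_0^{2π} ∫_0^{6} (9r^2sin(θ)^2 + 9) · r dr dθ.

Inner (r from 0 to 6): 2916sin(θ)^2 + 162.
Outer (θ from 0 to 2π): 3240π.

Therefore ∮_C F · dr = 3240π.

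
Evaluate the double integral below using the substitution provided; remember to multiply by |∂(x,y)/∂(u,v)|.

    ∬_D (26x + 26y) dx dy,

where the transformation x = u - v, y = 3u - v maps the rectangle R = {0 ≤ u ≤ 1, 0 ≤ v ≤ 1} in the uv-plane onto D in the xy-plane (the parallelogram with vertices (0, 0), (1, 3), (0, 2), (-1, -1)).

Compute the Jacobian determinant of (x, y) with respect to (u, v):

    ∂(x,y)/∂(u,v) = | 1  -1 | = (1)(-1) - (-1)(3) = 2.
                   | 3  -1 |

Its absolute value is |J| = 2 (the area scaling factor).

Substituting x = u - v, y = 3u - v into the integrand,

    26x + 26y → 104u - 52v,

so the integral becomes

    ∬_R (104u - 52v) · |J| du dv = ∫_0^1 ∫_0^1 (208u - 104v) dv du.

Inner (v): 208u - 52.
Outer (u): 52.

Therefore ∬_D (26x + 26y) dx dy = 52.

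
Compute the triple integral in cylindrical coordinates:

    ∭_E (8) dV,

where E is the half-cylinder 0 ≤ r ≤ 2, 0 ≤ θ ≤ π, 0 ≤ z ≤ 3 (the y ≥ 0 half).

In cylindrical coordinates, x = r cos(θ), y = r sin(θ), z = z, and dV = r dr dθ dz.

The integrand becomes 8, so

    ∭_E (8) dV = ∫_{0}^{π} ∫_{0}^{2} ∫_{0}^{3} (8) · r dz dr dθ.

Inner (z): 24r.
Middle (r from 0 to 2): 48.
Outer (θ): 48π.

Therefore the triple integral equals 48π.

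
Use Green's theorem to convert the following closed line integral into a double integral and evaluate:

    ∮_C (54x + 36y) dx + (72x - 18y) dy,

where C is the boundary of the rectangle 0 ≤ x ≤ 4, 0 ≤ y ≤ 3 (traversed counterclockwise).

Green's theorem converts the closed line integral into a double integral over the enclosed region D:

    ∮_C P dx + Q dy = ∬_D (∂Q/∂x - ∂P/∂y) dA.

Here P = 54x + 36y, Q = 72x - 18y, so

    ∂Q/∂x = 72,    ∂P/∂y = 36,
    ∂Q/∂x - ∂P/∂y = 36.

D is the region 0 ≤ x ≤ 4, 0 ≤ y ≤ 3. Evaluating the double integral:

    ∬_D (36) dA = ∫_0^{4} ∫_0^{3} (36) dy dx.

Inner (y from 0 to 3): 108.
Outer (x from 0 to 4): 432.

Therefore ∮_C P dx + Q dy = 432.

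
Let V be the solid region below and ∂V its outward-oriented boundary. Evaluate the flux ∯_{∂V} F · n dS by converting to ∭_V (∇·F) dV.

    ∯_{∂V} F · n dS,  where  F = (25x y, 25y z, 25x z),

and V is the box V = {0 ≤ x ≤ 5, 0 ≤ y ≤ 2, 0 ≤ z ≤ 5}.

By the divergence theorem,

    ∯_{∂V} F · n dS = ∭_V (∇ · F) dV.

Compute the divergence:
    ∇ · F = ∂F_x/∂x + ∂F_y/∂y + ∂F_z/∂z = 25y + 25z + 25x = 25x + 25y + 25z.

V is a rectangular box, so dV = dx dy dz with 0 ≤ x ≤ 5, 0 ≤ y ≤ 2, 0 ≤ z ≤ 5.

Integrate (25x + 25y + 25z) over V as an iterated integral:

    ∭_V (∇·F) dV = ∫_0^{5} ∫_0^{2} ∫_0^{5} (25x + 25y + 25z) dz dy dx.

Inner (z from 0 to 5): 125x + 125y + 625/2.
Middle (y from 0 to 2): 250x + 875.
Outer (x from 0 to 5): 7500.

Therefore ∯_{∂V} F · n dS = 7500.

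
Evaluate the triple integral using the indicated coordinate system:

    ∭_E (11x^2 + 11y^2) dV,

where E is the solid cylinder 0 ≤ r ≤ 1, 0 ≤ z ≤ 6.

In cylindrical coordinates, x = r cos(θ), y = r sin(θ), z = z, and dV = r dr dθ dz.

The integrand becomes 11r^2, so

    ∭_E (11x^2 + 11y^2) dV = ∫_{0}^{2π} ∫_{0}^{1} ∫_{0}^{6} (11r^2) · r dz dr dθ.

Inner (z): 66r^3.
Middle (r from 0 to 1): 33/2.
Outer (θ): 33π.

Therefore the triple integral equals 33π.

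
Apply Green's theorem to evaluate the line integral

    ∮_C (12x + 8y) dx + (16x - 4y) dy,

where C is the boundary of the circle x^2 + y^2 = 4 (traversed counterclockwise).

Green's theorem converts the closed line integral into a double integral over the enclosed region D:

    ∮_C P dx + Q dy = ∬_D (∂Q/∂x - ∂P/∂y) dA.

Here P = 12x + 8y, Q = 16x - 4y, so

    ∂Q/∂x = 16,    ∂P/∂y = 8,
    ∂Q/∂x - ∂P/∂y = 8.

D is the region x^2 + y^2 ≤ 4. Evaluating the double integral:

In polar coordinates (x = r cos θ, y = r sin θ, dA = r dr dθ) the integrand becomes 8, so

    ∬_D (8) dA = ∫_0^{2π} ∫_0^{2} (8) · r dr dθ.

Inner (r from 0 to 2): 16.
Outer (θ from 0 to 2π): 32π.

Therefore ∮_C P dx + Q dy = 32π.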